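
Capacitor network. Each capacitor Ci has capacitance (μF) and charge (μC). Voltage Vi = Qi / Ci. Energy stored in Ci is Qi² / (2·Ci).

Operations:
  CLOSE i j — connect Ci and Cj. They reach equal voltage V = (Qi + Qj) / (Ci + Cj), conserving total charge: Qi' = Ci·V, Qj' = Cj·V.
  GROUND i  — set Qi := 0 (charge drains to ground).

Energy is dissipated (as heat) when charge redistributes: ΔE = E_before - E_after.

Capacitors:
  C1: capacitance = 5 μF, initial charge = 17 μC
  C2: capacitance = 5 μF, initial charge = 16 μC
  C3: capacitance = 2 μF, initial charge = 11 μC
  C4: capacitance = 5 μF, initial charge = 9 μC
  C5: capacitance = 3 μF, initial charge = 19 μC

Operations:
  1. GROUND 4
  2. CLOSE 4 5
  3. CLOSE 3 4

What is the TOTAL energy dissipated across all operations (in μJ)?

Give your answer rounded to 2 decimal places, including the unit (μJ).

Initial: C1(5μF, Q=17μC, V=3.40V), C2(5μF, Q=16μC, V=3.20V), C3(2μF, Q=11μC, V=5.50V), C4(5μF, Q=9μC, V=1.80V), C5(3μF, Q=19μC, V=6.33V)
Op 1: GROUND 4: Q4=0; energy lost=8.100
Op 2: CLOSE 4-5: Q_total=19.00, C_total=8.00, V=2.38; Q4=11.88, Q5=7.12; dissipated=37.604
Op 3: CLOSE 3-4: Q_total=22.88, C_total=7.00, V=3.27; Q3=6.54, Q4=16.34; dissipated=6.975
Total dissipated: 52.680 μJ

Answer: 52.68 μJ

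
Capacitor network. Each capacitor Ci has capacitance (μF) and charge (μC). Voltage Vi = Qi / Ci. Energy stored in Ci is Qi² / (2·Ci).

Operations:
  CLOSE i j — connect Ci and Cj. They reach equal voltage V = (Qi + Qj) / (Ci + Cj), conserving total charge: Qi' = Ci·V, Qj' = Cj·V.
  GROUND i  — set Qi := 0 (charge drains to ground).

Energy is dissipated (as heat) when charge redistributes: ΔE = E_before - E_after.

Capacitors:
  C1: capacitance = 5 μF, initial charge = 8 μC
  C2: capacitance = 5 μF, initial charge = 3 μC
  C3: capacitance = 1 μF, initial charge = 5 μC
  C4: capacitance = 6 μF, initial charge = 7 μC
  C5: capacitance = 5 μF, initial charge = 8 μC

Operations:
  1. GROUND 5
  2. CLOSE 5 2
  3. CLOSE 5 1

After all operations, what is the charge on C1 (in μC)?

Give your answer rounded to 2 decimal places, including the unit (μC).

Initial: C1(5μF, Q=8μC, V=1.60V), C2(5μF, Q=3μC, V=0.60V), C3(1μF, Q=5μC, V=5.00V), C4(6μF, Q=7μC, V=1.17V), C5(5μF, Q=8μC, V=1.60V)
Op 1: GROUND 5: Q5=0; energy lost=6.400
Op 2: CLOSE 5-2: Q_total=3.00, C_total=10.00, V=0.30; Q5=1.50, Q2=1.50; dissipated=0.450
Op 3: CLOSE 5-1: Q_total=9.50, C_total=10.00, V=0.95; Q5=4.75, Q1=4.75; dissipated=2.112
Final charges: Q1=4.75, Q2=1.50, Q3=5.00, Q4=7.00, Q5=4.75

Answer: 4.75 μC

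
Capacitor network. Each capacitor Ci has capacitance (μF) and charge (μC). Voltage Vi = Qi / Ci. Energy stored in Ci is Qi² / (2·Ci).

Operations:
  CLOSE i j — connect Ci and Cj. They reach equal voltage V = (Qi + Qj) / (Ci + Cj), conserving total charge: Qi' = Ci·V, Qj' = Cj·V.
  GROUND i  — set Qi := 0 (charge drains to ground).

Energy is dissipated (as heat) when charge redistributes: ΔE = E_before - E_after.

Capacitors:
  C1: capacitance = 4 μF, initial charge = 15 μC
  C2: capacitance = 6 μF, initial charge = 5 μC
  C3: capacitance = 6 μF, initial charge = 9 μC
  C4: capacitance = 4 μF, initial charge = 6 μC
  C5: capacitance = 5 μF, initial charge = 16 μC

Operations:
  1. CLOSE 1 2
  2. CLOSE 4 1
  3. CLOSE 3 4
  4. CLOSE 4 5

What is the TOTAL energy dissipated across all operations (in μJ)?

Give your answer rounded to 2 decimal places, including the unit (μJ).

Initial: C1(4μF, Q=15μC, V=3.75V), C2(6μF, Q=5μC, V=0.83V), C3(6μF, Q=9μC, V=1.50V), C4(4μF, Q=6μC, V=1.50V), C5(5μF, Q=16μC, V=3.20V)
Op 1: CLOSE 1-2: Q_total=20.00, C_total=10.00, V=2.00; Q1=8.00, Q2=12.00; dissipated=10.208
Op 2: CLOSE 4-1: Q_total=14.00, C_total=8.00, V=1.75; Q4=7.00, Q1=7.00; dissipated=0.250
Op 3: CLOSE 3-4: Q_total=16.00, C_total=10.00, V=1.60; Q3=9.60, Q4=6.40; dissipated=0.075
Op 4: CLOSE 4-5: Q_total=22.40, C_total=9.00, V=2.49; Q4=9.96, Q5=12.44; dissipated=2.844
Total dissipated: 13.378 μJ

Answer: 13.38 μJ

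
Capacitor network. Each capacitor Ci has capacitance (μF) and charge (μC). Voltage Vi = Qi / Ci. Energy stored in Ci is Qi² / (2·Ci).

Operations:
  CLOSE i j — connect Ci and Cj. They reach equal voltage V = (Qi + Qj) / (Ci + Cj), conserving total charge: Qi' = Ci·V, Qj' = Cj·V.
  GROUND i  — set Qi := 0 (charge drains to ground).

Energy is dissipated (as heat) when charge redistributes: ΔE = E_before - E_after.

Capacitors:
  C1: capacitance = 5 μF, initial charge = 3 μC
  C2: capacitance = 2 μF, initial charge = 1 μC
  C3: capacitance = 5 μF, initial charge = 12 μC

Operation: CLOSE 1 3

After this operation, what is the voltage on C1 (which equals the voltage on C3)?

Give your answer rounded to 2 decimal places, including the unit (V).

Initial: C1(5μF, Q=3μC, V=0.60V), C2(2μF, Q=1μC, V=0.50V), C3(5μF, Q=12μC, V=2.40V)
Op 1: CLOSE 1-3: Q_total=15.00, C_total=10.00, V=1.50; Q1=7.50, Q3=7.50; dissipated=4.050

Answer: 1.50 V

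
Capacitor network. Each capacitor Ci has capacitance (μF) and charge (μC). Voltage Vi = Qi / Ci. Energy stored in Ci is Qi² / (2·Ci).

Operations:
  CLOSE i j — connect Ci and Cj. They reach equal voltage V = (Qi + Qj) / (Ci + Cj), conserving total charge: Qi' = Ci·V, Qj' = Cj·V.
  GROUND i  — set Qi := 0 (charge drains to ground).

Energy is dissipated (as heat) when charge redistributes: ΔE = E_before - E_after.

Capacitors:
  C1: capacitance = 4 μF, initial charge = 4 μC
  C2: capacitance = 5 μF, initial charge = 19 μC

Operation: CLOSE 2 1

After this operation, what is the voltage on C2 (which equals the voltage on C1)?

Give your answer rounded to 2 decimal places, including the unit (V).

Initial: C1(4μF, Q=4μC, V=1.00V), C2(5μF, Q=19μC, V=3.80V)
Op 1: CLOSE 2-1: Q_total=23.00, C_total=9.00, V=2.56; Q2=12.78, Q1=10.22; dissipated=8.711

Answer: 2.56 V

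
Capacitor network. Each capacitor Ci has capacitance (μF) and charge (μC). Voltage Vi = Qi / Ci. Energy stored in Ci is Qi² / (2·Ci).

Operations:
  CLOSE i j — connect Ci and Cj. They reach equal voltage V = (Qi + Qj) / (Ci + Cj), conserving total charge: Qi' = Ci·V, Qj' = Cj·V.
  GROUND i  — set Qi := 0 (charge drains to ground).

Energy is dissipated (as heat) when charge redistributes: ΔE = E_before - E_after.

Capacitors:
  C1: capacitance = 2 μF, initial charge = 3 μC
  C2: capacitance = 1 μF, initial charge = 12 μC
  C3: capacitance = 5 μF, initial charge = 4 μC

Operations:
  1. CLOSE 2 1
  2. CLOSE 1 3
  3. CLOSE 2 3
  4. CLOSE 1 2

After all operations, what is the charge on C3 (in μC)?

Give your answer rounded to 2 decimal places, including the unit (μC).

Initial: C1(2μF, Q=3μC, V=1.50V), C2(1μF, Q=12μC, V=12.00V), C3(5μF, Q=4μC, V=0.80V)
Op 1: CLOSE 2-1: Q_total=15.00, C_total=3.00, V=5.00; Q2=5.00, Q1=10.00; dissipated=36.750
Op 2: CLOSE 1-3: Q_total=14.00, C_total=7.00, V=2.00; Q1=4.00, Q3=10.00; dissipated=12.600
Op 3: CLOSE 2-3: Q_total=15.00, C_total=6.00, V=2.50; Q2=2.50, Q3=12.50; dissipated=3.750
Op 4: CLOSE 1-2: Q_total=6.50, C_total=3.00, V=2.17; Q1=4.33, Q2=2.17; dissipated=0.083
Final charges: Q1=4.33, Q2=2.17, Q3=12.50

Answer: 12.50 μC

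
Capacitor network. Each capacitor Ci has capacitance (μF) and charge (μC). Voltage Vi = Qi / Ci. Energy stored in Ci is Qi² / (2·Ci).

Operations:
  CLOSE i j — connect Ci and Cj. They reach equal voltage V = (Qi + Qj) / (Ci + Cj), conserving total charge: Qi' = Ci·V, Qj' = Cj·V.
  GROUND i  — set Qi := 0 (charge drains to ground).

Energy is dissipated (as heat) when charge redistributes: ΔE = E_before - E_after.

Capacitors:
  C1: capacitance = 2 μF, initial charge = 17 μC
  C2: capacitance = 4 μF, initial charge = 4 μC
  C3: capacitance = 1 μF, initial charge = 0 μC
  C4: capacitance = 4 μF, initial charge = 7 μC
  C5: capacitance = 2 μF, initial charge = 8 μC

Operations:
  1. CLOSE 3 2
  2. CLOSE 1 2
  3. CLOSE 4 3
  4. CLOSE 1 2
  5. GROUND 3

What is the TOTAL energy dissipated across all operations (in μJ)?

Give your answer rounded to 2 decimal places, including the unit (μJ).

Answer: 41.50 μJ

Derivation:
Initial: C1(2μF, Q=17μC, V=8.50V), C2(4μF, Q=4μC, V=1.00V), C3(1μF, Q=0μC, V=0.00V), C4(4μF, Q=7μC, V=1.75V), C5(2μF, Q=8μC, V=4.00V)
Op 1: CLOSE 3-2: Q_total=4.00, C_total=5.00, V=0.80; Q3=0.80, Q2=3.20; dissipated=0.400
Op 2: CLOSE 1-2: Q_total=20.20, C_total=6.00, V=3.37; Q1=6.73, Q2=13.47; dissipated=39.527
Op 3: CLOSE 4-3: Q_total=7.80, C_total=5.00, V=1.56; Q4=6.24, Q3=1.56; dissipated=0.361
Op 4: CLOSE 1-2: Q_total=20.20, C_total=6.00, V=3.37; Q1=6.73, Q2=13.47; dissipated=0.000
Op 5: GROUND 3: Q3=0; energy lost=1.217
Total dissipated: 41.504 μJ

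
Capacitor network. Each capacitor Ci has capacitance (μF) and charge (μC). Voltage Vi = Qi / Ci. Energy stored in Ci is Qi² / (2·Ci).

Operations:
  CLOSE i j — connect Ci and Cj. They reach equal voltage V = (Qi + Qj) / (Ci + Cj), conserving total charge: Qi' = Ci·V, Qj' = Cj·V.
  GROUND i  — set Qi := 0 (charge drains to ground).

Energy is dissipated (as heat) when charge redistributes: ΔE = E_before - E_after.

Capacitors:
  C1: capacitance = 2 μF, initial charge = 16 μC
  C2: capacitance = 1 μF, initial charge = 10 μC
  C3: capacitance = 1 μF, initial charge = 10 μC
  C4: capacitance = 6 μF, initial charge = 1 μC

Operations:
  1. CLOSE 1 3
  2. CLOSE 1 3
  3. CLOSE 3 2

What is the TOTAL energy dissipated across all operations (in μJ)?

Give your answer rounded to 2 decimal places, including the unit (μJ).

Initial: C1(2μF, Q=16μC, V=8.00V), C2(1μF, Q=10μC, V=10.00V), C3(1μF, Q=10μC, V=10.00V), C4(6μF, Q=1μC, V=0.17V)
Op 1: CLOSE 1-3: Q_total=26.00, C_total=3.00, V=8.67; Q1=17.33, Q3=8.67; dissipated=1.333
Op 2: CLOSE 1-3: Q_total=26.00, C_total=3.00, V=8.67; Q1=17.33, Q3=8.67; dissipated=0.000
Op 3: CLOSE 3-2: Q_total=18.67, C_total=2.00, V=9.33; Q3=9.33, Q2=9.33; dissipated=0.444
Total dissipated: 1.778 μJ

Answer: 1.78 μJ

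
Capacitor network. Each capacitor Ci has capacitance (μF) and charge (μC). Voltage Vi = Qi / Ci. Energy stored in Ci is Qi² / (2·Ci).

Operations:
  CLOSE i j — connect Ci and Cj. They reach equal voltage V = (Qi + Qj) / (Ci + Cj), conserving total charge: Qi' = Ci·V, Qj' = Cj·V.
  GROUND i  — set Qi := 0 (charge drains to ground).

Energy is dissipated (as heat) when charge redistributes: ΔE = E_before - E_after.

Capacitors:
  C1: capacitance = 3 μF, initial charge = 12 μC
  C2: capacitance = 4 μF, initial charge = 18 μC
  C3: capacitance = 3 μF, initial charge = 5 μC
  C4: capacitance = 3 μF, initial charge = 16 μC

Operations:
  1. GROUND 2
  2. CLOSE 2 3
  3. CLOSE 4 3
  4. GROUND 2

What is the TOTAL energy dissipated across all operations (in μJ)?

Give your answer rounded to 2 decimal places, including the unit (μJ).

Initial: C1(3μF, Q=12μC, V=4.00V), C2(4μF, Q=18μC, V=4.50V), C3(3μF, Q=5μC, V=1.67V), C4(3μF, Q=16μC, V=5.33V)
Op 1: GROUND 2: Q2=0; energy lost=40.500
Op 2: CLOSE 2-3: Q_total=5.00, C_total=7.00, V=0.71; Q2=2.86, Q3=2.14; dissipated=2.381
Op 3: CLOSE 4-3: Q_total=18.14, C_total=6.00, V=3.02; Q4=9.07, Q3=9.07; dissipated=16.002
Op 4: GROUND 2: Q2=0; energy lost=1.020
Total dissipated: 59.903 μJ

Answer: 59.90 μJ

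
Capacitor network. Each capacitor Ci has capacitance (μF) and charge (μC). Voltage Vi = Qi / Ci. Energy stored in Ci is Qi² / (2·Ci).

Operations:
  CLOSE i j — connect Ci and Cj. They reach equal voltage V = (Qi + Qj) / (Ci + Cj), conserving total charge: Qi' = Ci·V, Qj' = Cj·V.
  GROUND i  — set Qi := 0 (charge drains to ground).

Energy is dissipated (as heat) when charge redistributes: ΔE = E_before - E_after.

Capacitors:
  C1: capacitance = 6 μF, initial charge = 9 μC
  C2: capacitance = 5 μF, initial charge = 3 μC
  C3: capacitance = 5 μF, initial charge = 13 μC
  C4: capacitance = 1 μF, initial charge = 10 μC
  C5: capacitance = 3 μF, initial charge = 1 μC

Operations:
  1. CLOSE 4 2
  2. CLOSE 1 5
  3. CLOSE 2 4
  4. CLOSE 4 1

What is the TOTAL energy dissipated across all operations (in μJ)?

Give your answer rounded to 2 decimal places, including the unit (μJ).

Initial: C1(6μF, Q=9μC, V=1.50V), C2(5μF, Q=3μC, V=0.60V), C3(5μF, Q=13μC, V=2.60V), C4(1μF, Q=10μC, V=10.00V), C5(3μF, Q=1μC, V=0.33V)
Op 1: CLOSE 4-2: Q_total=13.00, C_total=6.00, V=2.17; Q4=2.17, Q2=10.83; dissipated=36.817
Op 2: CLOSE 1-5: Q_total=10.00, C_total=9.00, V=1.11; Q1=6.67, Q5=3.33; dissipated=1.361
Op 3: CLOSE 2-4: Q_total=13.00, C_total=6.00, V=2.17; Q2=10.83, Q4=2.17; dissipated=0.000
Op 4: CLOSE 4-1: Q_total=8.83, C_total=7.00, V=1.26; Q4=1.26, Q1=7.57; dissipated=0.478
Total dissipated: 38.655 μJ

Answer: 38.66 μJ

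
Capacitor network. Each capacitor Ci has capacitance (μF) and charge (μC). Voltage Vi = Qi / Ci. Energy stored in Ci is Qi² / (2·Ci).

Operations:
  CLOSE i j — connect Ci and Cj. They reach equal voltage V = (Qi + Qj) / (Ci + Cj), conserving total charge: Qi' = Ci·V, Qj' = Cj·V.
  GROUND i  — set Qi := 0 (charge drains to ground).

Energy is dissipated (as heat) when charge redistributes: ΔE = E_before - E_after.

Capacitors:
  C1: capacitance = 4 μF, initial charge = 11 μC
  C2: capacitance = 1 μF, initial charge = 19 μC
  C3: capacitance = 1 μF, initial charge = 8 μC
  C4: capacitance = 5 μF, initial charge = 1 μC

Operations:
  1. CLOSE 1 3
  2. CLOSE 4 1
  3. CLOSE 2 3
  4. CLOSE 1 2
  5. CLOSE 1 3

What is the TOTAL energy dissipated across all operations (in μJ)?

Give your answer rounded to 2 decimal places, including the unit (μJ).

Answer: 143.64 μJ

Derivation:
Initial: C1(4μF, Q=11μC, V=2.75V), C2(1μF, Q=19μC, V=19.00V), C3(1μF, Q=8μC, V=8.00V), C4(5μF, Q=1μC, V=0.20V)
Op 1: CLOSE 1-3: Q_total=19.00, C_total=5.00, V=3.80; Q1=15.20, Q3=3.80; dissipated=11.025
Op 2: CLOSE 4-1: Q_total=16.20, C_total=9.00, V=1.80; Q4=9.00, Q1=7.20; dissipated=14.400
Op 3: CLOSE 2-3: Q_total=22.80, C_total=2.00, V=11.40; Q2=11.40, Q3=11.40; dissipated=57.760
Op 4: CLOSE 1-2: Q_total=18.60, C_total=5.00, V=3.72; Q1=14.88, Q2=3.72; dissipated=36.864
Op 5: CLOSE 1-3: Q_total=26.28, C_total=5.00, V=5.26; Q1=21.02, Q3=5.26; dissipated=23.593
Total dissipated: 143.642 μJ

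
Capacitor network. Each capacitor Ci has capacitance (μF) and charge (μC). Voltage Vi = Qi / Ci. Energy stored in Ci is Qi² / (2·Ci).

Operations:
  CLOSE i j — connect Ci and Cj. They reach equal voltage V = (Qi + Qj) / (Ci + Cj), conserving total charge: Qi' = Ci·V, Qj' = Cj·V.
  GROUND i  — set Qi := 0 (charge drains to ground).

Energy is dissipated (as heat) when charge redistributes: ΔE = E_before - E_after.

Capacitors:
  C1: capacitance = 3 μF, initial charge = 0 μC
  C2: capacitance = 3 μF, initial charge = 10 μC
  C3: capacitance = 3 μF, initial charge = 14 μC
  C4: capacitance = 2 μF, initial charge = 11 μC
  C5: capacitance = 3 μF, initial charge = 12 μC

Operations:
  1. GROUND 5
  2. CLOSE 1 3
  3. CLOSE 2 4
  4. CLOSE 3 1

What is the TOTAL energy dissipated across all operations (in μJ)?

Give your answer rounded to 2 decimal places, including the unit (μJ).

Answer: 43.15 μJ

Derivation:
Initial: C1(3μF, Q=0μC, V=0.00V), C2(3μF, Q=10μC, V=3.33V), C3(3μF, Q=14μC, V=4.67V), C4(2μF, Q=11μC, V=5.50V), C5(3μF, Q=12μC, V=4.00V)
Op 1: GROUND 5: Q5=0; energy lost=24.000
Op 2: CLOSE 1-3: Q_total=14.00, C_total=6.00, V=2.33; Q1=7.00, Q3=7.00; dissipated=16.333
Op 3: CLOSE 2-4: Q_total=21.00, C_total=5.00, V=4.20; Q2=12.60, Q4=8.40; dissipated=2.817
Op 4: CLOSE 3-1: Q_total=14.00, C_total=6.00, V=2.33; Q3=7.00, Q1=7.00; dissipated=0.000
Total dissipated: 43.150 μJ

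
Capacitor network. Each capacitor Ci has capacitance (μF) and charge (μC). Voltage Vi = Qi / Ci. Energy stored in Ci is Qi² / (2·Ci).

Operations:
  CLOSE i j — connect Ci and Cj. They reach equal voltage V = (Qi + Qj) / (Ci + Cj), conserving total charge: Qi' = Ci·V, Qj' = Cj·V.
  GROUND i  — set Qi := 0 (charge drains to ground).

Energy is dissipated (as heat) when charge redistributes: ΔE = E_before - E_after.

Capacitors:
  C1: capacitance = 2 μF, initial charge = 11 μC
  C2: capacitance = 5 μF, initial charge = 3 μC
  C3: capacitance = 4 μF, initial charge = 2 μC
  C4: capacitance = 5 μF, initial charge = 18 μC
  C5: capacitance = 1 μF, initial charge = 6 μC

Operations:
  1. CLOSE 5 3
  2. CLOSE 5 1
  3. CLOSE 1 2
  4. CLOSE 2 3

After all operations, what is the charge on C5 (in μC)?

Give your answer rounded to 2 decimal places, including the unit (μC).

Answer: 4.20 μC

Derivation:
Initial: C1(2μF, Q=11μC, V=5.50V), C2(5μF, Q=3μC, V=0.60V), C3(4μF, Q=2μC, V=0.50V), C4(5μF, Q=18μC, V=3.60V), C5(1μF, Q=6μC, V=6.00V)
Op 1: CLOSE 5-3: Q_total=8.00, C_total=5.00, V=1.60; Q5=1.60, Q3=6.40; dissipated=12.100
Op 2: CLOSE 5-1: Q_total=12.60, C_total=3.00, V=4.20; Q5=4.20, Q1=8.40; dissipated=5.070
Op 3: CLOSE 1-2: Q_total=11.40, C_total=7.00, V=1.63; Q1=3.26, Q2=8.14; dissipated=9.257
Op 4: CLOSE 2-3: Q_total=14.54, C_total=9.00, V=1.62; Q2=8.08, Q3=6.46; dissipated=0.001
Final charges: Q1=3.26, Q2=8.08, Q3=6.46, Q4=18.00, Q5=4.20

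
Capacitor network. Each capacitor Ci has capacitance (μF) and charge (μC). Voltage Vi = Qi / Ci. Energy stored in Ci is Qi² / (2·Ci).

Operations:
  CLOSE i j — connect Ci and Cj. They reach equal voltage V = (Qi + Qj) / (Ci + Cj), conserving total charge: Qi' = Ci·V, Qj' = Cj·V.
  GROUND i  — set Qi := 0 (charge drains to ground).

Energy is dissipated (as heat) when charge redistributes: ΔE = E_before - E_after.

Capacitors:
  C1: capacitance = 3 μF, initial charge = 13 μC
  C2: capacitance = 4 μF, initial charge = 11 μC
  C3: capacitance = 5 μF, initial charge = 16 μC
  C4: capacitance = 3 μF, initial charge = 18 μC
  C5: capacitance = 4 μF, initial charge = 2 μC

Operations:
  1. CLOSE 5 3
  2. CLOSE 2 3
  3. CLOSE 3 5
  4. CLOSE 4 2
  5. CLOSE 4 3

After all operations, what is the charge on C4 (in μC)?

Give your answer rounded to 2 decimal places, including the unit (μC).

Answer: 8.49 μC

Derivation:
Initial: C1(3μF, Q=13μC, V=4.33V), C2(4μF, Q=11μC, V=2.75V), C3(5μF, Q=16μC, V=3.20V), C4(3μF, Q=18μC, V=6.00V), C5(4μF, Q=2μC, V=0.50V)
Op 1: CLOSE 5-3: Q_total=18.00, C_total=9.00, V=2.00; Q5=8.00, Q3=10.00; dissipated=8.100
Op 2: CLOSE 2-3: Q_total=21.00, C_total=9.00, V=2.33; Q2=9.33, Q3=11.67; dissipated=0.625
Op 3: CLOSE 3-5: Q_total=19.67, C_total=9.00, V=2.19; Q3=10.93, Q5=8.74; dissipated=0.123
Op 4: CLOSE 4-2: Q_total=27.33, C_total=7.00, V=3.90; Q4=11.71, Q2=15.62; dissipated=11.524
Op 5: CLOSE 4-3: Q_total=22.64, C_total=8.00, V=2.83; Q4=8.49, Q3=14.15; dissipated=2.772
Final charges: Q1=13.00, Q2=15.62, Q3=14.15, Q4=8.49, Q5=8.74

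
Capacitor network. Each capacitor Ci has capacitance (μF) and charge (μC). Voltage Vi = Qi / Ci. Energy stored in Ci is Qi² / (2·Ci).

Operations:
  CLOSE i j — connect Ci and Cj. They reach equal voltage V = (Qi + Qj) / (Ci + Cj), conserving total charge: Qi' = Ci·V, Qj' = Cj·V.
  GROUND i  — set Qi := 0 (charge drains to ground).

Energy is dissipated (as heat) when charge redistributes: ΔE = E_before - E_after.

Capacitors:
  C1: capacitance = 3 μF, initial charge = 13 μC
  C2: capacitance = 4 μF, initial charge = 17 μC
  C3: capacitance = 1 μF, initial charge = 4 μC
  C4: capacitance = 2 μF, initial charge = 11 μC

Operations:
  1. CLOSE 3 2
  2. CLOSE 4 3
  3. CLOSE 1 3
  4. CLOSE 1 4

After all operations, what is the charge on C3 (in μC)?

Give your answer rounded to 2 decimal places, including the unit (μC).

Initial: C1(3μF, Q=13μC, V=4.33V), C2(4μF, Q=17μC, V=4.25V), C3(1μF, Q=4μC, V=4.00V), C4(2μF, Q=11μC, V=5.50V)
Op 1: CLOSE 3-2: Q_total=21.00, C_total=5.00, V=4.20; Q3=4.20, Q2=16.80; dissipated=0.025
Op 2: CLOSE 4-3: Q_total=15.20, C_total=3.00, V=5.07; Q4=10.13, Q3=5.07; dissipated=0.563
Op 3: CLOSE 1-3: Q_total=18.07, C_total=4.00, V=4.52; Q1=13.55, Q3=4.52; dissipated=0.202
Op 4: CLOSE 1-4: Q_total=23.68, C_total=5.00, V=4.74; Q1=14.21, Q4=9.47; dissipated=0.181
Final charges: Q1=14.21, Q2=16.80, Q3=4.52, Q4=9.47

Answer: 4.52 μC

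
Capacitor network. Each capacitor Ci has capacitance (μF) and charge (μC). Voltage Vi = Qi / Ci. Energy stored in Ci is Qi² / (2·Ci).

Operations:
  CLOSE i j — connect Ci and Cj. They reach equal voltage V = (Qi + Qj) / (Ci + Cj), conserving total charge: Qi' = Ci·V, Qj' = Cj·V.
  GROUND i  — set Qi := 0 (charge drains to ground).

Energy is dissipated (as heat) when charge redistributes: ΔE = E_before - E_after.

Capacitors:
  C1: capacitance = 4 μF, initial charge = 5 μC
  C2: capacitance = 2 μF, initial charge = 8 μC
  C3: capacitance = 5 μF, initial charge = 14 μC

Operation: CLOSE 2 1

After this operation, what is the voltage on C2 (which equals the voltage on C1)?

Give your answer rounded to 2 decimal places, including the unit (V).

Initial: C1(4μF, Q=5μC, V=1.25V), C2(2μF, Q=8μC, V=4.00V), C3(5μF, Q=14μC, V=2.80V)
Op 1: CLOSE 2-1: Q_total=13.00, C_total=6.00, V=2.17; Q2=4.33, Q1=8.67; dissipated=5.042

Answer: 2.17 V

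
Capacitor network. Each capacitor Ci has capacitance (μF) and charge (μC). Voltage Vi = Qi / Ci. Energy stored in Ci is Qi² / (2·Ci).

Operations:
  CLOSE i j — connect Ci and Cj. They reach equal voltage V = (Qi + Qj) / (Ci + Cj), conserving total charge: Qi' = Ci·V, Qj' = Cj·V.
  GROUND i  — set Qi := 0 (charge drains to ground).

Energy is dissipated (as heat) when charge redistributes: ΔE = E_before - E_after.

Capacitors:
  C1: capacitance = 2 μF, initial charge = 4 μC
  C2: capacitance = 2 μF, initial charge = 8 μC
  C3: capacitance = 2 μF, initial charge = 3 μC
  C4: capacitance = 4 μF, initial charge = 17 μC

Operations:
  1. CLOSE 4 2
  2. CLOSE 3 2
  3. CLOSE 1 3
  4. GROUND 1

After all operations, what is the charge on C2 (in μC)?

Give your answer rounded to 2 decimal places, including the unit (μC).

Initial: C1(2μF, Q=4μC, V=2.00V), C2(2μF, Q=8μC, V=4.00V), C3(2μF, Q=3μC, V=1.50V), C4(4μF, Q=17μC, V=4.25V)
Op 1: CLOSE 4-2: Q_total=25.00, C_total=6.00, V=4.17; Q4=16.67, Q2=8.33; dissipated=0.042
Op 2: CLOSE 3-2: Q_total=11.33, C_total=4.00, V=2.83; Q3=5.67, Q2=5.67; dissipated=3.556
Op 3: CLOSE 1-3: Q_total=9.67, C_total=4.00, V=2.42; Q1=4.83, Q3=4.83; dissipated=0.347
Op 4: GROUND 1: Q1=0; energy lost=5.840
Final charges: Q1=0.00, Q2=5.67, Q3=4.83, Q4=16.67

Answer: 5.67 μC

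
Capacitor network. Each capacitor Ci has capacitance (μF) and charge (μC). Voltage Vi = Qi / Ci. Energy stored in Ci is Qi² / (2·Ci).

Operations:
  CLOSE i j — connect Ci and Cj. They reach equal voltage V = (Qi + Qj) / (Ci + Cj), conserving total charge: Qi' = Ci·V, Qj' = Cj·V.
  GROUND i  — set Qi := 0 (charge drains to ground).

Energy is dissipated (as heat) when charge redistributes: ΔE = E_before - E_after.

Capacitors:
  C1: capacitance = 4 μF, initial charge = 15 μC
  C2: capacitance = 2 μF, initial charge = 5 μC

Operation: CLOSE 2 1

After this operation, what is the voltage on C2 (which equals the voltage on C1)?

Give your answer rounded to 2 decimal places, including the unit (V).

Answer: 3.33 V

Derivation:
Initial: C1(4μF, Q=15μC, V=3.75V), C2(2μF, Q=5μC, V=2.50V)
Op 1: CLOSE 2-1: Q_total=20.00, C_total=6.00, V=3.33; Q2=6.67, Q1=13.33; dissipated=1.042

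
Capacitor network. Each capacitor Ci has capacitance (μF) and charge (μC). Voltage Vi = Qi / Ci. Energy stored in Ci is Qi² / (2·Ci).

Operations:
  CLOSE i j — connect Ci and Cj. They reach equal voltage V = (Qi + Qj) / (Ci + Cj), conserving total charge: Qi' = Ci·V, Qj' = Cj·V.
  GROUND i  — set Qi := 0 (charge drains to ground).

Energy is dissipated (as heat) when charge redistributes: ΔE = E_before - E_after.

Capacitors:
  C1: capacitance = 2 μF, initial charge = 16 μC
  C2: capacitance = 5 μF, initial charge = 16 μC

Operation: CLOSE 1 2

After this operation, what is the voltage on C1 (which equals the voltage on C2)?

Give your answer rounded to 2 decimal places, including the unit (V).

Initial: C1(2μF, Q=16μC, V=8.00V), C2(5μF, Q=16μC, V=3.20V)
Op 1: CLOSE 1-2: Q_total=32.00, C_total=7.00, V=4.57; Q1=9.14, Q2=22.86; dissipated=16.457

Answer: 4.57 V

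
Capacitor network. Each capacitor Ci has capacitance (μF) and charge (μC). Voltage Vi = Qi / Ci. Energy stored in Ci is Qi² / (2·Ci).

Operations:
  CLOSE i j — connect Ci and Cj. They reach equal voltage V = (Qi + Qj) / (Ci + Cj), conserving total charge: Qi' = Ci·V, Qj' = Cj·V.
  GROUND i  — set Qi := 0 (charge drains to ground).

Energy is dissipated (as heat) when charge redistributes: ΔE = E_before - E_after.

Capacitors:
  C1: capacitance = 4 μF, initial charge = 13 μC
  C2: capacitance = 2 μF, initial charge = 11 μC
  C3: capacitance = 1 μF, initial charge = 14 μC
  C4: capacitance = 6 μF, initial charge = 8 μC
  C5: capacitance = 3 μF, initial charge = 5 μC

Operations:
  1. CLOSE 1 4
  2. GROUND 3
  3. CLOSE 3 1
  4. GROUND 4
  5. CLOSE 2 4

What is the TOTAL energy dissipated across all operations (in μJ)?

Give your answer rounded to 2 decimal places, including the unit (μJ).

Initial: C1(4μF, Q=13μC, V=3.25V), C2(2μF, Q=11μC, V=5.50V), C3(1μF, Q=14μC, V=14.00V), C4(6μF, Q=8μC, V=1.33V), C5(3μF, Q=5μC, V=1.67V)
Op 1: CLOSE 1-4: Q_total=21.00, C_total=10.00, V=2.10; Q1=8.40, Q4=12.60; dissipated=4.408
Op 2: GROUND 3: Q3=0; energy lost=98.000
Op 3: CLOSE 3-1: Q_total=8.40, C_total=5.00, V=1.68; Q3=1.68, Q1=6.72; dissipated=1.764
Op 4: GROUND 4: Q4=0; energy lost=13.230
Op 5: CLOSE 2-4: Q_total=11.00, C_total=8.00, V=1.38; Q2=2.75, Q4=8.25; dissipated=22.688
Total dissipated: 140.090 μJ

Answer: 140.09 μJ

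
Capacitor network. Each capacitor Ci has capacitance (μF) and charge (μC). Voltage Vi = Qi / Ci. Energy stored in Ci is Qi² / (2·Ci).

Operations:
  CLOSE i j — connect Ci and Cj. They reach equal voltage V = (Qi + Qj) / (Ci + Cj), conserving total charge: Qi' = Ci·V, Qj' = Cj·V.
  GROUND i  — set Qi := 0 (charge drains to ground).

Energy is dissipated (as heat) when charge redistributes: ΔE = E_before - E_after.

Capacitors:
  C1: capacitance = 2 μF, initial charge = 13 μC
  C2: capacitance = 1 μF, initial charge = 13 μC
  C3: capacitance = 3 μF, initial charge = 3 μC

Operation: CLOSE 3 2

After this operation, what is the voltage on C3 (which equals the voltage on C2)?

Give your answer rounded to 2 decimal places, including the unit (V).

Initial: C1(2μF, Q=13μC, V=6.50V), C2(1μF, Q=13μC, V=13.00V), C3(3μF, Q=3μC, V=1.00V)
Op 1: CLOSE 3-2: Q_total=16.00, C_total=4.00, V=4.00; Q3=12.00, Q2=4.00; dissipated=54.000

Answer: 4.00 V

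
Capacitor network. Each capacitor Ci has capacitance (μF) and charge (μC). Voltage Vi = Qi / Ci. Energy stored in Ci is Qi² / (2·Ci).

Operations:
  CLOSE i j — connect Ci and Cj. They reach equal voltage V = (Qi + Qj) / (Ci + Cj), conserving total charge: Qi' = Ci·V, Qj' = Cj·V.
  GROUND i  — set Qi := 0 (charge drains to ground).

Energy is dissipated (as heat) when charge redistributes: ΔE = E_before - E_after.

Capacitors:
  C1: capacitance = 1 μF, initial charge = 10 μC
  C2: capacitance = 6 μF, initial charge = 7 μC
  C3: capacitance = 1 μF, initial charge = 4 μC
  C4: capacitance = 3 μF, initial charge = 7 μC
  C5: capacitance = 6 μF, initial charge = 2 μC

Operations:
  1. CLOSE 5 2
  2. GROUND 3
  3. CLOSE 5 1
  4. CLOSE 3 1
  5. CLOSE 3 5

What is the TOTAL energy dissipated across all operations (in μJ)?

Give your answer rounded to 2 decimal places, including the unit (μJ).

Initial: C1(1μF, Q=10μC, V=10.00V), C2(6μF, Q=7μC, V=1.17V), C3(1μF, Q=4μC, V=4.00V), C4(3μF, Q=7μC, V=2.33V), C5(6μF, Q=2μC, V=0.33V)
Op 1: CLOSE 5-2: Q_total=9.00, C_total=12.00, V=0.75; Q5=4.50, Q2=4.50; dissipated=1.042
Op 2: GROUND 3: Q3=0; energy lost=8.000
Op 3: CLOSE 5-1: Q_total=14.50, C_total=7.00, V=2.07; Q5=12.43, Q1=2.07; dissipated=36.670
Op 4: CLOSE 3-1: Q_total=2.07, C_total=2.00, V=1.04; Q3=1.04, Q1=1.04; dissipated=1.073
Op 5: CLOSE 3-5: Q_total=13.46, C_total=7.00, V=1.92; Q3=1.92, Q5=11.54; dissipated=0.460
Total dissipated: 47.244 μJ

Answer: 47.24 μJ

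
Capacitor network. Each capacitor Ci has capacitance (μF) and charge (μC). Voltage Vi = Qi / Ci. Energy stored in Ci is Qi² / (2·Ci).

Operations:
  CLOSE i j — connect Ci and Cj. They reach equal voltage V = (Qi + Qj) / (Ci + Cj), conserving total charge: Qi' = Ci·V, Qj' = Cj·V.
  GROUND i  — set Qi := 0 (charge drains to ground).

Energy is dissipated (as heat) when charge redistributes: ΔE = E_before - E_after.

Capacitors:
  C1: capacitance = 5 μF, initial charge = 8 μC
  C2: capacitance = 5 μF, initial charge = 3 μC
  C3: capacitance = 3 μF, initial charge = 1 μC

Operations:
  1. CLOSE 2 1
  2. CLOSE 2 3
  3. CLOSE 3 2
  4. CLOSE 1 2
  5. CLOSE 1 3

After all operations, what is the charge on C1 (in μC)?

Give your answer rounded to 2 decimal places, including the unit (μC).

Answer: 4.51 μC

Derivation:
Initial: C1(5μF, Q=8μC, V=1.60V), C2(5μF, Q=3μC, V=0.60V), C3(3μF, Q=1μC, V=0.33V)
Op 1: CLOSE 2-1: Q_total=11.00, C_total=10.00, V=1.10; Q2=5.50, Q1=5.50; dissipated=1.250
Op 2: CLOSE 2-3: Q_total=6.50, C_total=8.00, V=0.81; Q2=4.06, Q3=2.44; dissipated=0.551
Op 3: CLOSE 3-2: Q_total=6.50, C_total=8.00, V=0.81; Q3=2.44, Q2=4.06; dissipated=0.000
Op 4: CLOSE 1-2: Q_total=9.56, C_total=10.00, V=0.96; Q1=4.78, Q2=4.78; dissipated=0.103
Op 5: CLOSE 1-3: Q_total=7.22, C_total=8.00, V=0.90; Q1=4.51, Q3=2.71; dissipated=0.019
Final charges: Q1=4.51, Q2=4.78, Q3=2.71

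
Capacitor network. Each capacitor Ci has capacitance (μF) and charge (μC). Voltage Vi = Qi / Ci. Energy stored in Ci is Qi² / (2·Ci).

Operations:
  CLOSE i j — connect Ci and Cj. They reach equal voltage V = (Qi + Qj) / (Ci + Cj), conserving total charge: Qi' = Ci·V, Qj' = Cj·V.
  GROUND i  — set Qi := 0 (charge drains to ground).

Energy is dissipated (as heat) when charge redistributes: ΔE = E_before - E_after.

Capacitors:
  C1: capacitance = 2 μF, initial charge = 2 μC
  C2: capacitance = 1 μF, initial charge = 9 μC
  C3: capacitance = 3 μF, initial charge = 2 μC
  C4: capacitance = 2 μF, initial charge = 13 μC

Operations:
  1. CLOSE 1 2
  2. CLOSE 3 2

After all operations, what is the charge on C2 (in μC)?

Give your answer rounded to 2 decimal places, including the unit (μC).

Answer: 1.42 μC

Derivation:
Initial: C1(2μF, Q=2μC, V=1.00V), C2(1μF, Q=9μC, V=9.00V), C3(3μF, Q=2μC, V=0.67V), C4(2μF, Q=13μC, V=6.50V)
Op 1: CLOSE 1-2: Q_total=11.00, C_total=3.00, V=3.67; Q1=7.33, Q2=3.67; dissipated=21.333
Op 2: CLOSE 3-2: Q_total=5.67, C_total=4.00, V=1.42; Q3=4.25, Q2=1.42; dissipated=3.375
Final charges: Q1=7.33, Q2=1.42, Q3=4.25, Q4=13.00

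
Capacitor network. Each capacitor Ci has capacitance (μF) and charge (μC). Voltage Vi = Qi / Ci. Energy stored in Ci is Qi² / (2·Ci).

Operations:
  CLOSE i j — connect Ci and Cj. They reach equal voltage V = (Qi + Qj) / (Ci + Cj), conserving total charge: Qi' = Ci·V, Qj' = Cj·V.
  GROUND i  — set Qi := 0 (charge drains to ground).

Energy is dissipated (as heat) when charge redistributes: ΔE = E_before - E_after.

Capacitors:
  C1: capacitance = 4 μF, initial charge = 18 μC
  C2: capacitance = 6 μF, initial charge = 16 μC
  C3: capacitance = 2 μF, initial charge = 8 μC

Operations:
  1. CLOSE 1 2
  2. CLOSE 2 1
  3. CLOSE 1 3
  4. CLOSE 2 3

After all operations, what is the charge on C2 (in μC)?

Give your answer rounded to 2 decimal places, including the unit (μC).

Initial: C1(4μF, Q=18μC, V=4.50V), C2(6μF, Q=16μC, V=2.67V), C3(2μF, Q=8μC, V=4.00V)
Op 1: CLOSE 1-2: Q_total=34.00, C_total=10.00, V=3.40; Q1=13.60, Q2=20.40; dissipated=4.033
Op 2: CLOSE 2-1: Q_total=34.00, C_total=10.00, V=3.40; Q2=20.40, Q1=13.60; dissipated=0.000
Op 3: CLOSE 1-3: Q_total=21.60, C_total=6.00, V=3.60; Q1=14.40, Q3=7.20; dissipated=0.240
Op 4: CLOSE 2-3: Q_total=27.60, C_total=8.00, V=3.45; Q2=20.70, Q3=6.90; dissipated=0.030
Final charges: Q1=14.40, Q2=20.70, Q3=6.90

Answer: 20.70 μC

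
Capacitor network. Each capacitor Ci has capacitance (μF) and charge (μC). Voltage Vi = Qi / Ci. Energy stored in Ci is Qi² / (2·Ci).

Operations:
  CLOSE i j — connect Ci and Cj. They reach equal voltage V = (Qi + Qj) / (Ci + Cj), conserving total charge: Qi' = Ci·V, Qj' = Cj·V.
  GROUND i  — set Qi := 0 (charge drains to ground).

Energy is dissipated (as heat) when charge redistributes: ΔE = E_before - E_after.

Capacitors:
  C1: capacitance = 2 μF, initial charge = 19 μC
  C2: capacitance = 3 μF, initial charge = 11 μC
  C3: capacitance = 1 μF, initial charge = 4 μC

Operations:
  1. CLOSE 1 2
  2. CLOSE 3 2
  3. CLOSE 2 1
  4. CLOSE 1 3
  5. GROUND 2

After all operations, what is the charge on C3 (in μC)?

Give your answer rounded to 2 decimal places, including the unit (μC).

Answer: 5.63 μC

Derivation:
Initial: C1(2μF, Q=19μC, V=9.50V), C2(3μF, Q=11μC, V=3.67V), C3(1μF, Q=4μC, V=4.00V)
Op 1: CLOSE 1-2: Q_total=30.00, C_total=5.00, V=6.00; Q1=12.00, Q2=18.00; dissipated=20.417
Op 2: CLOSE 3-2: Q_total=22.00, C_total=4.00, V=5.50; Q3=5.50, Q2=16.50; dissipated=1.500
Op 3: CLOSE 2-1: Q_total=28.50, C_total=5.00, V=5.70; Q2=17.10, Q1=11.40; dissipated=0.150
Op 4: CLOSE 1-3: Q_total=16.90, C_total=3.00, V=5.63; Q1=11.27, Q3=5.63; dissipated=0.013
Op 5: GROUND 2: Q2=0; energy lost=48.735
Final charges: Q1=11.27, Q2=0.00, Q3=5.63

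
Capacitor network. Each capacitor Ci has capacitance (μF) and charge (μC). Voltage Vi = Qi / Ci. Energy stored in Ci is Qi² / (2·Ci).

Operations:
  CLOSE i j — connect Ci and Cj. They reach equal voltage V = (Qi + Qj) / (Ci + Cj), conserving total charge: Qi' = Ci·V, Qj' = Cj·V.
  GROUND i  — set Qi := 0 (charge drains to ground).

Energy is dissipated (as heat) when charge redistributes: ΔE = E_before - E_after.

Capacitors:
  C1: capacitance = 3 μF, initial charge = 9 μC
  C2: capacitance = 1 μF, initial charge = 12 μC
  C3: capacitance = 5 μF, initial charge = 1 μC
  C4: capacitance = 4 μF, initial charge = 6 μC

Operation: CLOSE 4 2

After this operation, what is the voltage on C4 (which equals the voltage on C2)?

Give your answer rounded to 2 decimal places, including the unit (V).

Initial: C1(3μF, Q=9μC, V=3.00V), C2(1μF, Q=12μC, V=12.00V), C3(5μF, Q=1μC, V=0.20V), C4(4μF, Q=6μC, V=1.50V)
Op 1: CLOSE 4-2: Q_total=18.00, C_total=5.00, V=3.60; Q4=14.40, Q2=3.60; dissipated=44.100

Answer: 3.60 V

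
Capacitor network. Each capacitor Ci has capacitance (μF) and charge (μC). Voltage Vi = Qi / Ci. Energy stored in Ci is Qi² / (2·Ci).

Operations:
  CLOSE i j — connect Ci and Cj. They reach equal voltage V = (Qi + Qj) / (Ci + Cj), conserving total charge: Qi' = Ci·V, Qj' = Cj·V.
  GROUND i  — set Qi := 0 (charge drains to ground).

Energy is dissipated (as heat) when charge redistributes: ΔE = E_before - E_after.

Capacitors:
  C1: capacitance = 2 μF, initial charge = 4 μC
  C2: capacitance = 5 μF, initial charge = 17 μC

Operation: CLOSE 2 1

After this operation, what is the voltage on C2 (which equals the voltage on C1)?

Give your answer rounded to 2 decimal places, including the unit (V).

Answer: 3.00 V

Derivation:
Initial: C1(2μF, Q=4μC, V=2.00V), C2(5μF, Q=17μC, V=3.40V)
Op 1: CLOSE 2-1: Q_total=21.00, C_total=7.00, V=3.00; Q2=15.00, Q1=6.00; dissipated=1.400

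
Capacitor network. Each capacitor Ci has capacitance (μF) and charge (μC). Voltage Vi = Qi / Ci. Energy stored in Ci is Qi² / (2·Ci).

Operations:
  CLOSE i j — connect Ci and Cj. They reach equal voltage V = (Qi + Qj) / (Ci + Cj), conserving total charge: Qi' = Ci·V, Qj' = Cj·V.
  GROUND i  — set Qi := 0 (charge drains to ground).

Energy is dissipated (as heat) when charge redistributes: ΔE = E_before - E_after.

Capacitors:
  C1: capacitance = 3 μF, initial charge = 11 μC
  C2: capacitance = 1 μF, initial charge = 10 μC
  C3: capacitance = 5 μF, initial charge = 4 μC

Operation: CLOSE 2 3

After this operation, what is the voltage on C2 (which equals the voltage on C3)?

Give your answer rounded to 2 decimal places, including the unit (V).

Initial: C1(3μF, Q=11μC, V=3.67V), C2(1μF, Q=10μC, V=10.00V), C3(5μF, Q=4μC, V=0.80V)
Op 1: CLOSE 2-3: Q_total=14.00, C_total=6.00, V=2.33; Q2=2.33, Q3=11.67; dissipated=35.267

Answer: 2.33 V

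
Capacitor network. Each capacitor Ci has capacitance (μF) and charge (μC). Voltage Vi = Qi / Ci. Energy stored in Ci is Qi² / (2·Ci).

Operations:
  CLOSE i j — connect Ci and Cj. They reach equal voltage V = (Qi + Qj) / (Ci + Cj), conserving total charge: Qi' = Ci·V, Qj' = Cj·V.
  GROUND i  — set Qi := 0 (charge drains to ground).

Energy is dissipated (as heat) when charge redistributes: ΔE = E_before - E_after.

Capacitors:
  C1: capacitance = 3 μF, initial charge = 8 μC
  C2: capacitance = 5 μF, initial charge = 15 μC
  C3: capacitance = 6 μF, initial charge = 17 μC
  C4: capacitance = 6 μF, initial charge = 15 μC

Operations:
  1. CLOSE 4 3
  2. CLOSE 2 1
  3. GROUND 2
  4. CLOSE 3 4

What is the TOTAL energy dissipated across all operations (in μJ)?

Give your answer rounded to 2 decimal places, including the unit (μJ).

Answer: 20.93 μJ

Derivation:
Initial: C1(3μF, Q=8μC, V=2.67V), C2(5μF, Q=15μC, V=3.00V), C3(6μF, Q=17μC, V=2.83V), C4(6μF, Q=15μC, V=2.50V)
Op 1: CLOSE 4-3: Q_total=32.00, C_total=12.00, V=2.67; Q4=16.00, Q3=16.00; dissipated=0.167
Op 2: CLOSE 2-1: Q_total=23.00, C_total=8.00, V=2.88; Q2=14.38, Q1=8.62; dissipated=0.104
Op 3: GROUND 2: Q2=0; energy lost=20.664
Op 4: CLOSE 3-4: Q_total=32.00, C_total=12.00, V=2.67; Q3=16.00, Q4=16.00; dissipated=0.000
Total dissipated: 20.935 μJ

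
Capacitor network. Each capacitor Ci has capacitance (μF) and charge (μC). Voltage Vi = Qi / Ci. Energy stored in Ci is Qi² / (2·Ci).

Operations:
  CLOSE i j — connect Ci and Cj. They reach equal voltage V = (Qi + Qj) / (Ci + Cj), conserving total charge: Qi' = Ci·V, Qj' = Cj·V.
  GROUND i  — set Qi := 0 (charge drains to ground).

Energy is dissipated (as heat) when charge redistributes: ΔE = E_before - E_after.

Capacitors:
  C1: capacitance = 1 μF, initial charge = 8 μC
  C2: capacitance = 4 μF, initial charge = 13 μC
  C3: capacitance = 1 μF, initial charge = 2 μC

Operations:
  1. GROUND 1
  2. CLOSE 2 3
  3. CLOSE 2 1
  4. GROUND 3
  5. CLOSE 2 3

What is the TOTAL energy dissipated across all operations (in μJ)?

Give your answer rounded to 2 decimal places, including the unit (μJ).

Answer: 43.03 μJ

Derivation:
Initial: C1(1μF, Q=8μC, V=8.00V), C2(4μF, Q=13μC, V=3.25V), C3(1μF, Q=2μC, V=2.00V)
Op 1: GROUND 1: Q1=0; energy lost=32.000
Op 2: CLOSE 2-3: Q_total=15.00, C_total=5.00, V=3.00; Q2=12.00, Q3=3.00; dissipated=0.625
Op 3: CLOSE 2-1: Q_total=12.00, C_total=5.00, V=2.40; Q2=9.60, Q1=2.40; dissipated=3.600
Op 4: GROUND 3: Q3=0; energy lost=4.500
Op 5: CLOSE 2-3: Q_total=9.60, C_total=5.00, V=1.92; Q2=7.68, Q3=1.92; dissipated=2.304
Total dissipated: 43.029 μJ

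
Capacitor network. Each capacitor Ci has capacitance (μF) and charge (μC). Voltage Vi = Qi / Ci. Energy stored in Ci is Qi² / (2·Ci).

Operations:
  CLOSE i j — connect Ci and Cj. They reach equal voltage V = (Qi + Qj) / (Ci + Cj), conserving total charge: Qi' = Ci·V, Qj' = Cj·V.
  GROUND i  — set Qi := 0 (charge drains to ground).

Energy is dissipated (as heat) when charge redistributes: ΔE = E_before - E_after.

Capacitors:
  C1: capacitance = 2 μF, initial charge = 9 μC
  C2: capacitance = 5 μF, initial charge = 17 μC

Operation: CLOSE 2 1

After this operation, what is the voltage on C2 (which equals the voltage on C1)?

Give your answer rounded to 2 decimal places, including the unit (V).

Initial: C1(2μF, Q=9μC, V=4.50V), C2(5μF, Q=17μC, V=3.40V)
Op 1: CLOSE 2-1: Q_total=26.00, C_total=7.00, V=3.71; Q2=18.57, Q1=7.43; dissipated=0.864

Answer: 3.71 V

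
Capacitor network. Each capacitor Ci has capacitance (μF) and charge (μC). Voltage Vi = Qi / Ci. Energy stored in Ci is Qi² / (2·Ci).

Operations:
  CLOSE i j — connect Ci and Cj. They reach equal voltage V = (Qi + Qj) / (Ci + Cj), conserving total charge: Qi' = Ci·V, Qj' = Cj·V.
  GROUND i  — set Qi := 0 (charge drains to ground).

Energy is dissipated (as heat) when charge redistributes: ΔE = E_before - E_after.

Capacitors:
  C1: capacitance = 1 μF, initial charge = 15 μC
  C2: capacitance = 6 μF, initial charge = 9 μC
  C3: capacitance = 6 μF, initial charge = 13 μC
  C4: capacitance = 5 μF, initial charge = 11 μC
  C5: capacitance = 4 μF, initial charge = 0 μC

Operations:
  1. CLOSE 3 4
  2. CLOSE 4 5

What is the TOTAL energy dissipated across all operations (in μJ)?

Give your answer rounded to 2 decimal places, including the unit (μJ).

Initial: C1(1μF, Q=15μC, V=15.00V), C2(6μF, Q=9μC, V=1.50V), C3(6μF, Q=13μC, V=2.17V), C4(5μF, Q=11μC, V=2.20V), C5(4μF, Q=0μC, V=0.00V)
Op 1: CLOSE 3-4: Q_total=24.00, C_total=11.00, V=2.18; Q3=13.09, Q4=10.91; dissipated=0.002
Op 2: CLOSE 4-5: Q_total=10.91, C_total=9.00, V=1.21; Q4=6.06, Q5=4.85; dissipated=5.289
Total dissipated: 5.291 μJ

Answer: 5.29 μJ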